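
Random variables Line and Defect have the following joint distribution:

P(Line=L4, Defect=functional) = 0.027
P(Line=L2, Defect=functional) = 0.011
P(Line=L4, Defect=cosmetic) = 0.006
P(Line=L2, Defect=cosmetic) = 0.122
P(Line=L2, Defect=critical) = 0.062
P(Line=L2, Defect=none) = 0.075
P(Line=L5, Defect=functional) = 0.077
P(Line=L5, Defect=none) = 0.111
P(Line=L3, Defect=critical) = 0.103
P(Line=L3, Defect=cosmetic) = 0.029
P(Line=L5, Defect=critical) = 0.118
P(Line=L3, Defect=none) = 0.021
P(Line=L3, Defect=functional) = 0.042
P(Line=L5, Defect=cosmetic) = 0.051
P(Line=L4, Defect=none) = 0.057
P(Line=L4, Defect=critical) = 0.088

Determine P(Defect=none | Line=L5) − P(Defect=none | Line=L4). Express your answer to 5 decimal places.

-0.00930

P(Line=L5) = 0.111 + 0.051 + 0.077 + 0.118 = 0.357; P(Defect=none | Line=L5) = 0.111/0.357 = 0.310924.
P(Line=L4) = 0.057 + 0.006 + 0.027 + 0.088 = 0.178; P(Defect=none | Line=L4) = 0.057/0.178 = 0.320225.
Difference = -0.00930.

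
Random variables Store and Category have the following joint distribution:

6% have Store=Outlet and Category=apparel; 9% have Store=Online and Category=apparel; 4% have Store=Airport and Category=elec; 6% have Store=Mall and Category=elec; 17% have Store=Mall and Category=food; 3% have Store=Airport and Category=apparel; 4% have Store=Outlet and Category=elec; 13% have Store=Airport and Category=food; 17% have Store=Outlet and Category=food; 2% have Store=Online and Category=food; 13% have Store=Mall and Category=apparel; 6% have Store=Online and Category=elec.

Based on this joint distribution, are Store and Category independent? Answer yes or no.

no

P(Store=Online) = 0.17 and P(Category=food) = 0.49, so their product is 0.0833, but P(Store=Online, Category=food) = 0.02. Since these differ, Store and Category are not independent.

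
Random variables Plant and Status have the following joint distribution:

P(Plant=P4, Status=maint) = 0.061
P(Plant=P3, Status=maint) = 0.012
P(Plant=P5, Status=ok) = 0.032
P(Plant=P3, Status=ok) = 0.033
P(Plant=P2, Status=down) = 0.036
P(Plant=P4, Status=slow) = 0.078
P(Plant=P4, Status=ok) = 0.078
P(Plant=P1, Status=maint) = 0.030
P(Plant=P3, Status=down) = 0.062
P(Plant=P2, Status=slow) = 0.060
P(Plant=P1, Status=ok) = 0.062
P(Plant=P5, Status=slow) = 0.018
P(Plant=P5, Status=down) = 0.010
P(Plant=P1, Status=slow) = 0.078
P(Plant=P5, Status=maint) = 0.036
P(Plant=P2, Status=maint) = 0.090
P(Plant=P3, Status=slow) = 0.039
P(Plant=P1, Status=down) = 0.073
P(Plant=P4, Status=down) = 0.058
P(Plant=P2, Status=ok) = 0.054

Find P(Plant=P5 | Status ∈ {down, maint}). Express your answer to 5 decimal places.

0.09829

P(Status=down) = 0.073 + 0.036 + 0.062 + 0.058 + 0.010 = 0.239.
P(Status=maint) = 0.030 + 0.090 + 0.012 + 0.061 + 0.036 = 0.229.
P(Status ∈ {down, maint}) = 0.239 + 0.229 = 0.468; P(Plant=P5, Status ∈ {down, maint}) = 0.010 + 0.036 = 0.046.
P(Plant=P5 | Status ∈ {down, maint}) = 0.046/0.468 = 0.09829.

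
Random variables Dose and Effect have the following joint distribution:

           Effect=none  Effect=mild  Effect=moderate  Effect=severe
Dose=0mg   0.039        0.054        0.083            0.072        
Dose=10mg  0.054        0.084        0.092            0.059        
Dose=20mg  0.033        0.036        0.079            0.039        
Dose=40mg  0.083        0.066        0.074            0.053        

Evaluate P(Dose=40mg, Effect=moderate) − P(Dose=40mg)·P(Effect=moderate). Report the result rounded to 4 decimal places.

P(Dose=40mg) = 0.083 + 0.066 + 0.074 + 0.053 = 0.276.
P(Effect=moderate) = 0.083 + 0.092 + 0.079 + 0.074 = 0.328.
P(Dose=40mg, Effect=moderate) − P(Dose=40mg)P(Effect=moderate) = 0.074 − 0.276×0.328 = -0.0165.

-0.0165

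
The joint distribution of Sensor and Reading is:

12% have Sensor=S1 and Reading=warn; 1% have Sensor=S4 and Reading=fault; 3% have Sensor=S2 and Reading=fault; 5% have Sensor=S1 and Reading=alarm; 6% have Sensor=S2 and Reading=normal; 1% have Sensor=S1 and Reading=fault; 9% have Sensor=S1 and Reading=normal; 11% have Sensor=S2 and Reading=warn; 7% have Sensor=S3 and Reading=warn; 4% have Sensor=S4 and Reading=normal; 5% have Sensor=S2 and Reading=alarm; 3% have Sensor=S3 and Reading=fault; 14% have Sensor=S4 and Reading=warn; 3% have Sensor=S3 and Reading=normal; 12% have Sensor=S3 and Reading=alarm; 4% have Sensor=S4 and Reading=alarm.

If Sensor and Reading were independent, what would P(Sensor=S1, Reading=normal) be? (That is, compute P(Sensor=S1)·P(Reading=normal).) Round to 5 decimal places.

0.05940

P(Sensor=S1) = 0.09 + 0.12 + 0.05 + 0.01 = 0.27.
P(Reading=normal) = 0.09 + 0.06 + 0.03 + 0.04 = 0.22.
Product: 0.27 × 0.22 = 0.05940.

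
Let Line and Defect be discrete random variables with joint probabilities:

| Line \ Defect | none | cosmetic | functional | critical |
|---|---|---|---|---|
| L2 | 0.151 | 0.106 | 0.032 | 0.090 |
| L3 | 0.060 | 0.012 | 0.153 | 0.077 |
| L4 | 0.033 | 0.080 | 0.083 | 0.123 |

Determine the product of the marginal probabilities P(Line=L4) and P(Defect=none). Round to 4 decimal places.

P(Line=L4) = 0.033 + 0.080 + 0.083 + 0.123 = 0.319.
P(Defect=none) = 0.151 + 0.060 + 0.033 = 0.244.
Product: 0.319 × 0.244 = 0.0778.

0.0778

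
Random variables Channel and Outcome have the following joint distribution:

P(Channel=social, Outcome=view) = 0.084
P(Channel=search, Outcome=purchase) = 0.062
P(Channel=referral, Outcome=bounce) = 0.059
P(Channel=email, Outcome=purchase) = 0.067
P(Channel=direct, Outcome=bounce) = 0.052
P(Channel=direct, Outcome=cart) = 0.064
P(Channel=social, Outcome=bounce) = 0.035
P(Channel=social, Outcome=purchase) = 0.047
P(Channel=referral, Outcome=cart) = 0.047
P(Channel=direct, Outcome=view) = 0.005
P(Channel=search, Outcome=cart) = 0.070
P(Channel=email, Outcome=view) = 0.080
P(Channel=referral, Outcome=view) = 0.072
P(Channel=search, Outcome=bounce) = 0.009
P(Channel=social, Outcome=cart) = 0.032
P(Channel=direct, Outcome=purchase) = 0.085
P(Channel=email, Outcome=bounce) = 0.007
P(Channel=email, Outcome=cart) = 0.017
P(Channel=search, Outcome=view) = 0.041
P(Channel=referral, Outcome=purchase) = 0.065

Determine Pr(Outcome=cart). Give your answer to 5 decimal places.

0.23000

P(Outcome=cart) = 0.017 + 0.070 + 0.032 + 0.064 + 0.047 = 0.230.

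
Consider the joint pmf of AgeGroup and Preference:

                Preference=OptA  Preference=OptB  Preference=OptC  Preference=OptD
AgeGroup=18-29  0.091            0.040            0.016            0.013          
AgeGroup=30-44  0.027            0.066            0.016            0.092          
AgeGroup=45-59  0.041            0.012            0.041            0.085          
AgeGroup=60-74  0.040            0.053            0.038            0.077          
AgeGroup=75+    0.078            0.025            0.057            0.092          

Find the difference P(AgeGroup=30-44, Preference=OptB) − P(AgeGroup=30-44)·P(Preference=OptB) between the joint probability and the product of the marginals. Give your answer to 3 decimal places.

P(AgeGroup=30-44) = 0.027 + 0.066 + 0.016 + 0.092 = 0.201.
P(Preference=OptB) = 0.040 + 0.066 + 0.012 + 0.053 + 0.025 = 0.196.
P(AgeGroup=30-44, Preference=OptB) − P(AgeGroup=30-44)P(Preference=OptB) = 0.066 − 0.201×0.196 = 0.027.

0.027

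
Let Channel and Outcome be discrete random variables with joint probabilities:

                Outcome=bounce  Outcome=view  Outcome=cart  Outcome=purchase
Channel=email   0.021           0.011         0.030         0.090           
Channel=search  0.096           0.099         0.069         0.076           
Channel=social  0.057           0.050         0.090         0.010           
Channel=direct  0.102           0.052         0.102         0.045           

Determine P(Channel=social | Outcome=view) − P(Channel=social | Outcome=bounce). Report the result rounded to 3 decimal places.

P(Outcome=view) = 0.011 + 0.099 + 0.050 + 0.052 = 0.212; P(Channel=social | Outcome=view) = 0.050/0.212 = 0.2358.
P(Outcome=bounce) = 0.021 + 0.096 + 0.057 + 0.102 = 0.276; P(Channel=social | Outcome=bounce) = 0.057/0.276 = 0.2065.
Difference = 0.029.

0.029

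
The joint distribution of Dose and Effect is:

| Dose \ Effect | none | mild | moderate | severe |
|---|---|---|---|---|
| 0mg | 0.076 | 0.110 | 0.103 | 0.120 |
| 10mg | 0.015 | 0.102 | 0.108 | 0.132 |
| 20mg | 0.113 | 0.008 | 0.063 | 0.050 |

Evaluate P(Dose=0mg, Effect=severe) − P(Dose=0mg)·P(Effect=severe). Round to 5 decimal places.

P(Dose=0mg) = 0.076 + 0.110 + 0.103 + 0.120 = 0.409.
P(Effect=severe) = 0.120 + 0.132 + 0.050 = 0.302.
P(Dose=0mg, Effect=severe) − P(Dose=0mg)P(Effect=severe) = 0.120 − 0.409×0.302 = -0.00352.

-0.00352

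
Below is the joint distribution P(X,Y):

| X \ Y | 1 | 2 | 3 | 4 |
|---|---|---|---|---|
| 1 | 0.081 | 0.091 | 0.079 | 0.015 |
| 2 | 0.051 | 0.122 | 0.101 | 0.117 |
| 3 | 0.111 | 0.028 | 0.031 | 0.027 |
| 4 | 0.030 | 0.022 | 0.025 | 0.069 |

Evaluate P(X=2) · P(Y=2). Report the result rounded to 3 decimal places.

P(X=2) = 0.051 + 0.122 + 0.101 + 0.117 = 0.391.
P(Y=2) = 0.091 + 0.122 + 0.028 + 0.022 = 0.263.
Product: 0.391 × 0.263 = 0.103.

0.103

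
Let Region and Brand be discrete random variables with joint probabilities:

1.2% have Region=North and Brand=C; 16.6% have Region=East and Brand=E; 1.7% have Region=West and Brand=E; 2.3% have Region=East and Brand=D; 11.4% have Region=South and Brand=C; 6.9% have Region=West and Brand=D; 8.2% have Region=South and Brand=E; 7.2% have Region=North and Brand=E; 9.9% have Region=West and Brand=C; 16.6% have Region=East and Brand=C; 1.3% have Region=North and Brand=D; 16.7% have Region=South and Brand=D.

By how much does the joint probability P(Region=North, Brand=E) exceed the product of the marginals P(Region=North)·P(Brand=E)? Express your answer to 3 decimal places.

P(Region=North) = 0.012 + 0.013 + 0.072 = 0.097.
P(Brand=E) = 0.072 + 0.082 + 0.166 + 0.017 = 0.337.
P(Region=North, Brand=E) − P(Region=North)P(Brand=E) = 0.072 − 0.097×0.337 = 0.039.

0.039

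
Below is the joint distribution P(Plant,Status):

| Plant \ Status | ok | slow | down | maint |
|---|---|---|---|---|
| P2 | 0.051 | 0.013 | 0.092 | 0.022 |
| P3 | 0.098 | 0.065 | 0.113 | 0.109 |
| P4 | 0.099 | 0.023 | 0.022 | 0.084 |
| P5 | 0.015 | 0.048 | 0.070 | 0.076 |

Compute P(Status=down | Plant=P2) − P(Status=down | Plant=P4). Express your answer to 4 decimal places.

0.4204

P(Plant=P2) = 0.051 + 0.013 + 0.092 + 0.022 = 0.178; P(Status=down | Plant=P2) = 0.092/0.178 = 0.51685.
P(Plant=P4) = 0.099 + 0.023 + 0.022 + 0.084 = 0.228; P(Status=down | Plant=P4) = 0.022/0.228 = 0.09649.
Difference = 0.4204.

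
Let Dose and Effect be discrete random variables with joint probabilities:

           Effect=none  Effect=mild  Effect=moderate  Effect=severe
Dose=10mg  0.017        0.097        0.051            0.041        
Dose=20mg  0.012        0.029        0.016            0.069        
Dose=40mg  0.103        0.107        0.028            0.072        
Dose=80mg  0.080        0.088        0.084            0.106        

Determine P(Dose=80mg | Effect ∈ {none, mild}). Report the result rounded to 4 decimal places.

0.3152

P(Effect=none) = 0.017 + 0.012 + 0.103 + 0.080 = 0.212.
P(Effect=mild) = 0.097 + 0.029 + 0.107 + 0.088 = 0.321.
P(Effect ∈ {none, mild}) = 0.212 + 0.321 = 0.533; P(Dose=80mg, Effect ∈ {none, mild}) = 0.080 + 0.088 = 0.168.
P(Dose=80mg | Effect ∈ {none, mild}) = 0.168/0.533 = 0.3152.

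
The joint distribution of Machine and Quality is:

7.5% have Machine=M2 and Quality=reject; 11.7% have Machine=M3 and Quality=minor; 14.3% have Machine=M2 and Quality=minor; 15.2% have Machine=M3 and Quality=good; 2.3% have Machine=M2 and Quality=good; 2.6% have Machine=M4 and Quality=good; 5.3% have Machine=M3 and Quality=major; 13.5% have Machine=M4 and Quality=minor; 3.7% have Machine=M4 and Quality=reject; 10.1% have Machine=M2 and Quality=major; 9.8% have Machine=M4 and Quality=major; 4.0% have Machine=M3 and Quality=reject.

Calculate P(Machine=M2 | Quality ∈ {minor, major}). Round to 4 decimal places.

0.3771

P(Quality=minor) = 0.143 + 0.117 + 0.135 = 0.395.
P(Quality=major) = 0.101 + 0.053 + 0.098 = 0.252.
P(Quality ∈ {minor, major}) = 0.395 + 0.252 = 0.647; P(Machine=M2, Quality ∈ {minor, major}) = 0.143 + 0.101 = 0.244.
P(Machine=M2 | Quality ∈ {minor, major}) = 0.244/0.647 = 0.3771.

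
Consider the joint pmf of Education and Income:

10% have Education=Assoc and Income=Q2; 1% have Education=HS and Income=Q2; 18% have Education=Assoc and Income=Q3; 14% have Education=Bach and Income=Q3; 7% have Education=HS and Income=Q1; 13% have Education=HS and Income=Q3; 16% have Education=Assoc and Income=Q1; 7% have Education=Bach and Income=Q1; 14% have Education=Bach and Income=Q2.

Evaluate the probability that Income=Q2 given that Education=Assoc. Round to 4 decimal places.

P(Education=Assoc) = 0.16 + 0.10 + 0.18 = 0.44.
P(Income=Q2 | Education=Assoc) = 0.10/0.44 = 0.2273.

0.2273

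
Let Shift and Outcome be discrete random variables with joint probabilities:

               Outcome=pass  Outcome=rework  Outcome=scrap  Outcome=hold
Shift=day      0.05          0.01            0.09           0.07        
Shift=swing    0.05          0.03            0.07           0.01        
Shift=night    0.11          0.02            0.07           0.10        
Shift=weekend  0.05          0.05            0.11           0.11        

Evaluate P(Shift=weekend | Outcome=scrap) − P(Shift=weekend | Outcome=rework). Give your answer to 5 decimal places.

P(Outcome=scrap) = 0.09 + 0.07 + 0.07 + 0.11 = 0.34; P(Shift=weekend | Outcome=scrap) = 0.11/0.34 = 0.323529.
P(Outcome=rework) = 0.01 + 0.03 + 0.02 + 0.05 = 0.11; P(Shift=weekend | Outcome=rework) = 0.05/0.11 = 0.454545.
Difference = -0.13102.

-0.13102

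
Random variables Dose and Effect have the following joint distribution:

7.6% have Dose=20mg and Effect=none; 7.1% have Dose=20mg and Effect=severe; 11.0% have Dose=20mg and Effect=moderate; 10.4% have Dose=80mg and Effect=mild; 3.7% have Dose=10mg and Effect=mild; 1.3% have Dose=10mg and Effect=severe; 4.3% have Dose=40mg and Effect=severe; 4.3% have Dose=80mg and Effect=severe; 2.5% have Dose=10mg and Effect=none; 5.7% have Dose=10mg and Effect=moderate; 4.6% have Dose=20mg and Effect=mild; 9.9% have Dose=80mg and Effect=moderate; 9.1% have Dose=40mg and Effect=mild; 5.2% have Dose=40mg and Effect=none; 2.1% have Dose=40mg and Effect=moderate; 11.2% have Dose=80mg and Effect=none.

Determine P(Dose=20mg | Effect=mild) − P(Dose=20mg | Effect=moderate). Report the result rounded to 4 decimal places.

P(Effect=mild) = 0.037 + 0.046 + 0.091 + 0.104 = 0.278; P(Dose=20mg | Effect=mild) = 0.046/0.278 = 0.16547.
P(Effect=moderate) = 0.057 + 0.110 + 0.021 + 0.099 = 0.287; P(Dose=20mg | Effect=moderate) = 0.110/0.287 = 0.38328.
Difference = -0.2178.

-0.2178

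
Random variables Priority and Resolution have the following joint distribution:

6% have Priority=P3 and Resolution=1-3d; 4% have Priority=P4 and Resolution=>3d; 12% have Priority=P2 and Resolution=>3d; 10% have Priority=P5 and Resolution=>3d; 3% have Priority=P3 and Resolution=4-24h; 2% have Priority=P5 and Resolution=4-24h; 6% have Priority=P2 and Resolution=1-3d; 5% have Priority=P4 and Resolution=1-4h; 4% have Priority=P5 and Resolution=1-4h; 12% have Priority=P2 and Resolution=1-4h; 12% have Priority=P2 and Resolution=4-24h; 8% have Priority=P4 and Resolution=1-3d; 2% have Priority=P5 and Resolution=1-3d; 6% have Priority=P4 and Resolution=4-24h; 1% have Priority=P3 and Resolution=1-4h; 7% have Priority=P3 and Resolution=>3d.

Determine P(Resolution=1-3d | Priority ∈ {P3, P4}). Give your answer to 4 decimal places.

P(Priority=P3) = 0.01 + 0.03 + 0.06 + 0.07 = 0.17.
P(Priority=P4) = 0.05 + 0.06 + 0.08 + 0.04 = 0.23.
P(Priority ∈ {P3, P4}) = 0.17 + 0.23 = 0.40; P(Resolution=1-3d, Priority ∈ {P3, P4}) = 0.06 + 0.08 = 0.14.
P(Resolution=1-3d | Priority ∈ {P3, P4}) = 0.14/0.40 = 0.3500.

0.3500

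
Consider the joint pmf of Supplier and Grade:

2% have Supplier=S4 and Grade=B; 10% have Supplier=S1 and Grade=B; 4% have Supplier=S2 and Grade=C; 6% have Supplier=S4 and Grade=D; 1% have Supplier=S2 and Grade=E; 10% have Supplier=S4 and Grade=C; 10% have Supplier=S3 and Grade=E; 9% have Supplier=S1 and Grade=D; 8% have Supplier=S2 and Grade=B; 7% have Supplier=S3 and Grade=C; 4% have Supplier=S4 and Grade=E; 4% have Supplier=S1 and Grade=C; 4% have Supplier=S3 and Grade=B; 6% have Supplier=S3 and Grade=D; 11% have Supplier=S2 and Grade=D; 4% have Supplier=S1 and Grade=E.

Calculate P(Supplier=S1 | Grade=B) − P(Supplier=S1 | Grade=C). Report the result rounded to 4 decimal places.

P(Grade=B) = 0.10 + 0.08 + 0.04 + 0.02 = 0.24; P(Supplier=S1 | Grade=B) = 0.10/0.24 = 0.41667.
P(Grade=C) = 0.04 + 0.04 + 0.07 + 0.10 = 0.25; P(Supplier=S1 | Grade=C) = 0.04/0.25 = 0.16000.
Difference = 0.2567.

0.2567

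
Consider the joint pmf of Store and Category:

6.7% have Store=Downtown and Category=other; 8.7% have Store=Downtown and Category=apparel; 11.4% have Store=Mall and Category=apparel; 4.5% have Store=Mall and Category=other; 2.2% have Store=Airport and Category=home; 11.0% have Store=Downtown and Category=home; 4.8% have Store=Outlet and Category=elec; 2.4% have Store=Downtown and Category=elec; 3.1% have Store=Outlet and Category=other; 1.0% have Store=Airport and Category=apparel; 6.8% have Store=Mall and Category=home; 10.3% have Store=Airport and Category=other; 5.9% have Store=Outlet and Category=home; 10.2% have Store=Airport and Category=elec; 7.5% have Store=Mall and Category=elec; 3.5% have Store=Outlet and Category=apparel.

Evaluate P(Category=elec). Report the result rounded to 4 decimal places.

P(Category=elec) = 0.024 + 0.075 + 0.102 + 0.048 = 0.249.

0.2490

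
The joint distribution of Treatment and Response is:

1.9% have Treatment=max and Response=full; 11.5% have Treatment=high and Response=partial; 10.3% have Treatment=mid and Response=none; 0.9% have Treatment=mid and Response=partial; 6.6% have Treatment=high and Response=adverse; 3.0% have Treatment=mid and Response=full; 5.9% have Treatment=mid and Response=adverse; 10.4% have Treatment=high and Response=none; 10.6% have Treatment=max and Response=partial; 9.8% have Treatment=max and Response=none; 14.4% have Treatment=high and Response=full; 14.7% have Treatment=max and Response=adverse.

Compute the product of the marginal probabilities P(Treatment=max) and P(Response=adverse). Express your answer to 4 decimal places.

0.1006

P(Treatment=max) = 0.098 + 0.106 + 0.019 + 0.147 = 0.370.
P(Response=adverse) = 0.059 + 0.066 + 0.147 = 0.272.
Product: 0.370 × 0.272 = 0.1006.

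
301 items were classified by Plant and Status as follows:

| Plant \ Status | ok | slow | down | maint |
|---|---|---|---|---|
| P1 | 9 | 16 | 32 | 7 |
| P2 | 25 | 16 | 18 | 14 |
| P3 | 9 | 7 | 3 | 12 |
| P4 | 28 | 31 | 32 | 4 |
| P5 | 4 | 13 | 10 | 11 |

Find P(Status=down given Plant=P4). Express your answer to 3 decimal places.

Total with Plant=P4: 28 + 31 + 32 + 4 = 95.
P(Status=down | Plant=P4) = 32/95 = 0.337.

0.337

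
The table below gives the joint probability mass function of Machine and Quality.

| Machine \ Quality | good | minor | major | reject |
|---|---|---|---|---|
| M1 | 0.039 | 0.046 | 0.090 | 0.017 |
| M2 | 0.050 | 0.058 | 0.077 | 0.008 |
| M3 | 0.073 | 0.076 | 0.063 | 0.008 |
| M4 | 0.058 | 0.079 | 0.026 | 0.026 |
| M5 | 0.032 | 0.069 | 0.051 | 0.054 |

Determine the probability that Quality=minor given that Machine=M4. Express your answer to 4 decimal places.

0.4180

P(Machine=M4) = 0.058 + 0.079 + 0.026 + 0.026 = 0.189.
P(Quality=minor | Machine=M4) = 0.079/0.189 = 0.4180.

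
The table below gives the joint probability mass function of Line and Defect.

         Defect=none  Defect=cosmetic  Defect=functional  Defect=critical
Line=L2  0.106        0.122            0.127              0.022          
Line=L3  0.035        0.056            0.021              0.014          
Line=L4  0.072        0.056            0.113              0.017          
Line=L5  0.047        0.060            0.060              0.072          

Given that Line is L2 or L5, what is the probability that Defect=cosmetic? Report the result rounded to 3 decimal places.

0.295

P(Line=L2) = 0.106 + 0.122 + 0.127 + 0.022 = 0.377.
P(Line=L5) = 0.047 + 0.060 + 0.060 + 0.072 = 0.239.
P(Line ∈ {L2, L5}) = 0.377 + 0.239 = 0.616; P(Defect=cosmetic, Line ∈ {L2, L5}) = 0.122 + 0.060 = 0.182.
P(Defect=cosmetic | Line ∈ {L2, L5}) = 0.182/0.616 = 0.295.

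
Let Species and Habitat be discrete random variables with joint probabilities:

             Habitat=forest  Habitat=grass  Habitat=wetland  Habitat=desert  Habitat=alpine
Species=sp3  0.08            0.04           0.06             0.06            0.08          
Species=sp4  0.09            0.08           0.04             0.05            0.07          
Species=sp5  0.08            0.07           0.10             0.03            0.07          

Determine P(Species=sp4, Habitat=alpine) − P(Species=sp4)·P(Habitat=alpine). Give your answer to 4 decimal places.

-0.0026

P(Species=sp4) = 0.09 + 0.08 + 0.04 + 0.05 + 0.07 = 0.33.
P(Habitat=alpine) = 0.08 + 0.07 + 0.07 = 0.22.
P(Species=sp4, Habitat=alpine) − P(Species=sp4)P(Habitat=alpine) = 0.07 − 0.33×0.22 = -0.0026.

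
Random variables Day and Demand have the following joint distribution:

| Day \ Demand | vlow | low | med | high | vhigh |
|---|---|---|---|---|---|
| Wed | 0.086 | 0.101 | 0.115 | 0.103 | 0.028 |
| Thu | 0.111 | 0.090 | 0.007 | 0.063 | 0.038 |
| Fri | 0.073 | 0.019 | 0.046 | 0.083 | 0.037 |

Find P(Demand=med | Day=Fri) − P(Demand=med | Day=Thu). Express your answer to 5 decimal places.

P(Day=Fri) = 0.073 + 0.019 + 0.046 + 0.083 + 0.037 = 0.258; P(Demand=med | Day=Fri) = 0.046/0.258 = 0.178295.
P(Day=Thu) = 0.111 + 0.090 + 0.007 + 0.063 + 0.038 = 0.309; P(Demand=med | Day=Thu) = 0.007/0.309 = 0.022654.
Difference = 0.15564.

0.15564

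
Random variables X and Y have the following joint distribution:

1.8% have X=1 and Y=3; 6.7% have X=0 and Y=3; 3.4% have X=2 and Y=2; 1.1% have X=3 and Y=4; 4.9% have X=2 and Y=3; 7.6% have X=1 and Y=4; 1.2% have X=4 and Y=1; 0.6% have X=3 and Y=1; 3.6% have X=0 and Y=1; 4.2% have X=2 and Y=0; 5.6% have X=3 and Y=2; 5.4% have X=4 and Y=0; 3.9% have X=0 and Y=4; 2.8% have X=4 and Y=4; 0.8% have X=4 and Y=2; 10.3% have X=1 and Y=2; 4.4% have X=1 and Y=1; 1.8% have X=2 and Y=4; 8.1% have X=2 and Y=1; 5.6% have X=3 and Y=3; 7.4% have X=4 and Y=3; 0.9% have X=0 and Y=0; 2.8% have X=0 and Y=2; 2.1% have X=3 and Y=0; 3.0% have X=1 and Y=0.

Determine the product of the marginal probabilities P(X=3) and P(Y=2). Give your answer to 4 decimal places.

P(X=3) = 0.021 + 0.006 + 0.056 + 0.056 + 0.011 = 0.150.
P(Y=2) = 0.028 + 0.103 + 0.034 + 0.056 + 0.008 = 0.229.
Product: 0.150 × 0.229 = 0.0344.

0.0344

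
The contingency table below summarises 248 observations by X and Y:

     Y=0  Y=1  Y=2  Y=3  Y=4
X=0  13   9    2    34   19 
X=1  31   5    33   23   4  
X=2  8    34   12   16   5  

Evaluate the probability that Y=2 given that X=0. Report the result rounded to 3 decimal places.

0.026

Total with X=0: 13 + 9 + 2 + 34 + 19 = 77.
P(Y=2 | X=0) = 2/77 = 0.026.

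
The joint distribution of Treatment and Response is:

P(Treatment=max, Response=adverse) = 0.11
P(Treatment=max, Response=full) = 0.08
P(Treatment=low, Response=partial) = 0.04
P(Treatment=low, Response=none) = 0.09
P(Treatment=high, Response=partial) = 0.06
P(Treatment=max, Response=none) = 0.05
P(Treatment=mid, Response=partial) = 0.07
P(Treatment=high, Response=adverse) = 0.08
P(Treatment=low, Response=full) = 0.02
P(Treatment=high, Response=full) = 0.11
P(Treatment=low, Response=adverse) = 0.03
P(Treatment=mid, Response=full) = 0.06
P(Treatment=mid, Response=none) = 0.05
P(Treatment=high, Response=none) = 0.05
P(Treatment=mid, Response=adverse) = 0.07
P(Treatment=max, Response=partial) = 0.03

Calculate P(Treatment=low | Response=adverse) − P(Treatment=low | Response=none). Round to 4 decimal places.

P(Response=adverse) = 0.03 + 0.07 + 0.08 + 0.11 = 0.29; P(Treatment=low | Response=adverse) = 0.03/0.29 = 0.10345.
P(Response=none) = 0.09 + 0.05 + 0.05 + 0.05 = 0.24; P(Treatment=low | Response=none) = 0.09/0.24 = 0.37500.
Difference = -0.2716.

-0.2716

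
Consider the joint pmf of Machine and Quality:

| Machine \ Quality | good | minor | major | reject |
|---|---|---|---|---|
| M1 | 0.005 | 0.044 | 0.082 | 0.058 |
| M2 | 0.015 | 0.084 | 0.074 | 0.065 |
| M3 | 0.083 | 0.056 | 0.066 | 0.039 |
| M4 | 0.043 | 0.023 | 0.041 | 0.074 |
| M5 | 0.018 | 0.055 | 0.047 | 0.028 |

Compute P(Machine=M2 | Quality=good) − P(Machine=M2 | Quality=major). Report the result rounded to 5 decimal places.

-0.14725

P(Quality=good) = 0.005 + 0.015 + 0.083 + 0.043 + 0.018 = 0.164; P(Machine=M2 | Quality=good) = 0.015/0.164 = 0.091463.
P(Quality=major) = 0.082 + 0.074 + 0.066 + 0.041 + 0.047 = 0.310; P(Machine=M2 | Quality=major) = 0.074/0.310 = 0.238710.
Difference = -0.14725.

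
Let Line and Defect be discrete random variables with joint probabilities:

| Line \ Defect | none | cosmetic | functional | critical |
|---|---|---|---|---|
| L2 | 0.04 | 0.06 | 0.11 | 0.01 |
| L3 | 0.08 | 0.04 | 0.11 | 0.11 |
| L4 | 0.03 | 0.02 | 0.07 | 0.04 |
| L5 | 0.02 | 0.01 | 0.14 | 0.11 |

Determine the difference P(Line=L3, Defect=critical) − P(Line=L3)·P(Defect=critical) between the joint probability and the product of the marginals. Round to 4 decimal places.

0.0182

P(Line=L3) = 0.08 + 0.04 + 0.11 + 0.11 = 0.34.
P(Defect=critical) = 0.01 + 0.11 + 0.04 + 0.11 = 0.27.
P(Line=L3, Defect=critical) − P(Line=L3)P(Defect=critical) = 0.11 − 0.34×0.27 = 0.0182.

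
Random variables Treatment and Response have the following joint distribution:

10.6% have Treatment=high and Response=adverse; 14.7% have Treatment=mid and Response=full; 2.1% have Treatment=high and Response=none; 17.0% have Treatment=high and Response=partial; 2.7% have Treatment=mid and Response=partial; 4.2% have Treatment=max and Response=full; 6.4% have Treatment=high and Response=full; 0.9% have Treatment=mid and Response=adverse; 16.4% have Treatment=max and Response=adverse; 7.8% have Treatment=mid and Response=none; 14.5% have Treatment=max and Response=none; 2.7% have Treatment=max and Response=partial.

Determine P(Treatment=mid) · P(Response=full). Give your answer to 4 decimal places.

0.0660

P(Treatment=mid) = 0.078 + 0.027 + 0.147 + 0.009 = 0.261.
P(Response=full) = 0.147 + 0.064 + 0.042 = 0.253.
Product: 0.261 × 0.253 = 0.0660.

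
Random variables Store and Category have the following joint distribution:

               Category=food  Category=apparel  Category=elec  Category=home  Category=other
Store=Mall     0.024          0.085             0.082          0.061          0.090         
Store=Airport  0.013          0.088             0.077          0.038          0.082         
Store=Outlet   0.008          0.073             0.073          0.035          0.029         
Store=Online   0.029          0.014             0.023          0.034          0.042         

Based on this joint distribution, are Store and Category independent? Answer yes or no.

no

P(Store=Outlet) = 0.218 and P(Category=other) = 0.243, so their product is 0.05297, but P(Store=Outlet, Category=other) = 0.029. Since these differ, Store and Category are not independent.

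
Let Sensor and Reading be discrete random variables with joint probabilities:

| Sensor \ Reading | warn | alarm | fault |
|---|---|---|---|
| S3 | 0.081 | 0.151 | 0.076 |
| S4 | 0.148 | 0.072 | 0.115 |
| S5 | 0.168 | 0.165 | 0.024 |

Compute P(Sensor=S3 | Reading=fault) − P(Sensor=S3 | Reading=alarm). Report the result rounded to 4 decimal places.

P(Reading=fault) = 0.076 + 0.115 + 0.024 = 0.215; P(Sensor=S3 | Reading=fault) = 0.076/0.215 = 0.35349.
P(Reading=alarm) = 0.151 + 0.072 + 0.165 = 0.388; P(Sensor=S3 | Reading=alarm) = 0.151/0.388 = 0.38918.
Difference = -0.0357.

-0.0357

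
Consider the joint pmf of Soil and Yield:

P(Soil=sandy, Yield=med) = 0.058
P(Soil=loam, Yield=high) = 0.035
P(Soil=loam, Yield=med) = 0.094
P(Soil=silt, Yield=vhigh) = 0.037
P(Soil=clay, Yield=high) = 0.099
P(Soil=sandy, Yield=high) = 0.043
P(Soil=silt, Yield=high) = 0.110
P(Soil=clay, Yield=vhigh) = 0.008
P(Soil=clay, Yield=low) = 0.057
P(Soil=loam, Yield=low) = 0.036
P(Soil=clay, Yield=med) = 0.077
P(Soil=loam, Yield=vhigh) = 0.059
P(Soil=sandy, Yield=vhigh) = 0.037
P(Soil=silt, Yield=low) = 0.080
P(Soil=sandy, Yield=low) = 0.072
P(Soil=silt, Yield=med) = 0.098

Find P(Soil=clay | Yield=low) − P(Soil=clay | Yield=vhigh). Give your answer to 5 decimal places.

0.17592

P(Yield=low) = 0.072 + 0.036 + 0.057 + 0.080 = 0.245; P(Soil=clay | Yield=low) = 0.057/0.245 = 0.232653.
P(Yield=vhigh) = 0.037 + 0.059 + 0.008 + 0.037 = 0.141; P(Soil=clay | Yield=vhigh) = 0.008/0.141 = 0.056738.
Difference = 0.17592.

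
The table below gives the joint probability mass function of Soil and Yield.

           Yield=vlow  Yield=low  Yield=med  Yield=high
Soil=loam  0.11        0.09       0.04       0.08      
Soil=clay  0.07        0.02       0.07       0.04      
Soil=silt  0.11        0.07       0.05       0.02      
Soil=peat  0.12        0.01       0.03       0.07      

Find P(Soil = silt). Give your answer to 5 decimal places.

P(Soil=silt) = 0.11 + 0.07 + 0.05 + 0.02 = 0.25.

0.25000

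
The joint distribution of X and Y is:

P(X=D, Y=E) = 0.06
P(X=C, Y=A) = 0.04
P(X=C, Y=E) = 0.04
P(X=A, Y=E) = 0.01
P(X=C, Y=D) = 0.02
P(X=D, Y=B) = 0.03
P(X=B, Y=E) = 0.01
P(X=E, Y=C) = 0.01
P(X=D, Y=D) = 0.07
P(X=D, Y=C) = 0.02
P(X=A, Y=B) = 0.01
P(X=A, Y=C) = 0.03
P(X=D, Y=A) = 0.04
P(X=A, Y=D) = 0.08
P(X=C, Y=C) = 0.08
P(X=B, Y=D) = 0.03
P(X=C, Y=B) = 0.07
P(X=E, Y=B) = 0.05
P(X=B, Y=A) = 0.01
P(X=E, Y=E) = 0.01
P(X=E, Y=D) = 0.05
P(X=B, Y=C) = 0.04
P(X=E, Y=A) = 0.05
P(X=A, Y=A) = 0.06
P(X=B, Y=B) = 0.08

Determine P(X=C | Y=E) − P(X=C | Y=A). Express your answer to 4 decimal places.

0.1077

P(Y=E) = 0.01 + 0.01 + 0.04 + 0.06 + 0.01 = 0.13; P(X=C | Y=E) = 0.04/0.13 = 0.30769.
P(Y=A) = 0.06 + 0.01 + 0.04 + 0.04 + 0.05 = 0.20; P(X=C | Y=A) = 0.04/0.20 = 0.20000.
Difference = 0.1077.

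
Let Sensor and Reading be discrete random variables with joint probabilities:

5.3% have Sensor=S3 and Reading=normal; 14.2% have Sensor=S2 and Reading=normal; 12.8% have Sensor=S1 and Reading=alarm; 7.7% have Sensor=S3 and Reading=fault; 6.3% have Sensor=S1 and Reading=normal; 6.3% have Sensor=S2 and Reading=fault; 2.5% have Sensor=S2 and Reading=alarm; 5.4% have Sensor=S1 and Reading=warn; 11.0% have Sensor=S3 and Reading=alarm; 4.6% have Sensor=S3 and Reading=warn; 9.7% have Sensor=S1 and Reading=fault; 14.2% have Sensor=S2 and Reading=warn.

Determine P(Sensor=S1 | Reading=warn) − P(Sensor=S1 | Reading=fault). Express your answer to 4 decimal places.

-0.1861

P(Reading=warn) = 0.054 + 0.142 + 0.046 = 0.242; P(Sensor=S1 | Reading=warn) = 0.054/0.242 = 0.22314.
P(Reading=fault) = 0.097 + 0.063 + 0.077 = 0.237; P(Sensor=S1 | Reading=fault) = 0.097/0.237 = 0.40928.
Difference = -0.1861.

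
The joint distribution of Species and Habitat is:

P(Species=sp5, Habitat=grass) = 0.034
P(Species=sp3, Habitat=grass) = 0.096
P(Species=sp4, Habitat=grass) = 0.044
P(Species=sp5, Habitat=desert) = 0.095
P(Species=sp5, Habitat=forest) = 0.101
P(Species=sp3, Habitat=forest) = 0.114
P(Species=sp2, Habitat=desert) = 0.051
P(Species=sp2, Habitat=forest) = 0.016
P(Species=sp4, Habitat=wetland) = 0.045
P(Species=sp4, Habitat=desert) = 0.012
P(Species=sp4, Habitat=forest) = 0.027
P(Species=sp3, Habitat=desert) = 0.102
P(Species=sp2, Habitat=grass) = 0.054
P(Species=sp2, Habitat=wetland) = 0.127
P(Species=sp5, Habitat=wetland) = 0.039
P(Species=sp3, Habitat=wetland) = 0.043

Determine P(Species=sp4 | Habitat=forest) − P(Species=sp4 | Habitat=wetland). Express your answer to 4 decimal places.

P(Habitat=forest) = 0.016 + 0.114 + 0.027 + 0.101 = 0.258; P(Species=sp4 | Habitat=forest) = 0.027/0.258 = 0.10465.
P(Habitat=wetland) = 0.127 + 0.043 + 0.045 + 0.039 = 0.254; P(Species=sp4 | Habitat=wetland) = 0.045/0.254 = 0.17717.
Difference = -0.0725.

-0.0725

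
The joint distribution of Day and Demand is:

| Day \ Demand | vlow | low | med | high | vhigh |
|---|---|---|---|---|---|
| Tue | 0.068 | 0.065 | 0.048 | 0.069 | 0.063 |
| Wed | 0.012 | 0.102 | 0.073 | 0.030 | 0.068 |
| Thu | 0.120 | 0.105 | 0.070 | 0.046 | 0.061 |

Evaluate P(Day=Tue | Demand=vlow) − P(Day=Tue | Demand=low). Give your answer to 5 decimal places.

0.10103

P(Demand=vlow) = 0.068 + 0.012 + 0.120 = 0.200; P(Day=Tue | Demand=vlow) = 0.068/0.200 = 0.340000.
P(Demand=low) = 0.065 + 0.102 + 0.105 = 0.272; P(Day=Tue | Demand=low) = 0.065/0.272 = 0.238971.
Difference = 0.10103.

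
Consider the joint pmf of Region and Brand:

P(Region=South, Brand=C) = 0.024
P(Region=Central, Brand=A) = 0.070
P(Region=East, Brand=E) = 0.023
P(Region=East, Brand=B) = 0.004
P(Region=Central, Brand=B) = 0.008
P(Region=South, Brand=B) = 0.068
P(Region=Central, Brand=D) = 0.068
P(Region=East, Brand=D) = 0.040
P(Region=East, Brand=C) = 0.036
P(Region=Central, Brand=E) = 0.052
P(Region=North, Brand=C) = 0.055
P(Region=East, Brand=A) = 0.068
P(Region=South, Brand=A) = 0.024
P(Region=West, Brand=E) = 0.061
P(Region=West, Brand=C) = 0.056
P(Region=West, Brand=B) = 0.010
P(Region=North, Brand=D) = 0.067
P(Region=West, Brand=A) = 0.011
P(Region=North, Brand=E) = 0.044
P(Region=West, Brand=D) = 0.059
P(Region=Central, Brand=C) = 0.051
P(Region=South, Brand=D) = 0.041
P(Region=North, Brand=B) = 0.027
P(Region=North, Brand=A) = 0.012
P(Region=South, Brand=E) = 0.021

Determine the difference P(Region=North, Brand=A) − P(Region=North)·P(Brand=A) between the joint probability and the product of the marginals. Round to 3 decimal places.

P(Region=North) = 0.012 + 0.027 + 0.055 + 0.067 + 0.044 = 0.205.
P(Brand=A) = 0.012 + 0.024 + 0.068 + 0.011 + 0.070 = 0.185.
P(Region=North, Brand=A) − P(Region=North)P(Brand=A) = 0.012 − 0.205×0.185 = -0.026.

-0.026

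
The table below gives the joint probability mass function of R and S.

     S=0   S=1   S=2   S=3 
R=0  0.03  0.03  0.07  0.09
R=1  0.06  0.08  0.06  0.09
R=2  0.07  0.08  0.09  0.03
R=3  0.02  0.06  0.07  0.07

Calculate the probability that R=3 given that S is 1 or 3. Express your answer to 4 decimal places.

0.2453

P(S=1) = 0.03 + 0.08 + 0.08 + 0.06 = 0.25.
P(S=3) = 0.09 + 0.09 + 0.03 + 0.07 = 0.28.
P(S ∈ {1, 3}) = 0.25 + 0.28 = 0.53; P(R=3, S ∈ {1, 3}) = 0.06 + 0.07 = 0.13.
P(R=3 | S ∈ {1, 3}) = 0.13/0.53 = 0.2453.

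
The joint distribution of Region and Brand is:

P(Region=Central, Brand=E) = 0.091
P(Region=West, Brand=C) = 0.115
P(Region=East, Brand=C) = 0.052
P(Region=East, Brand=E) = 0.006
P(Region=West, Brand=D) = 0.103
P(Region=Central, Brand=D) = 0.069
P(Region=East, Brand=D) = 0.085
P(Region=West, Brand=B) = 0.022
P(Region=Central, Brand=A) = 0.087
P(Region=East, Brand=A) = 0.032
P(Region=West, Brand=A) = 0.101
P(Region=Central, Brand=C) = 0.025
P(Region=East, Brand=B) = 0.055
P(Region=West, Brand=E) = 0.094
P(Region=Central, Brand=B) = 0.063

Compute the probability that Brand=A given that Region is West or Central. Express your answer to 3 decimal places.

P(Region=West) = 0.101 + 0.022 + 0.115 + 0.103 + 0.094 = 0.435.
P(Region=Central) = 0.087 + 0.063 + 0.025 + 0.069 + 0.091 = 0.335.
P(Region ∈ {West, Central}) = 0.435 + 0.335 = 0.770; P(Brand=A, Region ∈ {West, Central}) = 0.101 + 0.087 = 0.188.
P(Brand=A | Region ∈ {West, Central}) = 0.188/0.770 = 0.244.

0.244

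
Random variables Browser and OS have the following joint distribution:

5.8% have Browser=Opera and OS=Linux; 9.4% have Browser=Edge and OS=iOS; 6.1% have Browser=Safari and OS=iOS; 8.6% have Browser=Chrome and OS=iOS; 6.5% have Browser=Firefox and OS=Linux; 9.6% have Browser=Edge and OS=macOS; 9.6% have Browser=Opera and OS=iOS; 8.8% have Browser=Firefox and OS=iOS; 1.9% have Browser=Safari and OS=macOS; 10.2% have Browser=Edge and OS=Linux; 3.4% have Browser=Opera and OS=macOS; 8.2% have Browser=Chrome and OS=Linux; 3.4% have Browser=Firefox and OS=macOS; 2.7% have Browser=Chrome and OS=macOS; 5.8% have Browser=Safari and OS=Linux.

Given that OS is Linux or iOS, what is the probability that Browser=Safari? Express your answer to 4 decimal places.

0.1506

P(OS=Linux) = 0.082 + 0.065 + 0.058 + 0.102 + 0.058 = 0.365.
P(OS=iOS) = 0.086 + 0.088 + 0.061 + 0.094 + 0.096 = 0.425.
P(OS ∈ {Linux, iOS}) = 0.365 + 0.425 = 0.790; P(Browser=Safari, OS ∈ {Linux, iOS}) = 0.058 + 0.061 = 0.119.
P(Browser=Safari | OS ∈ {Linux, iOS}) = 0.119/0.790 = 0.1506.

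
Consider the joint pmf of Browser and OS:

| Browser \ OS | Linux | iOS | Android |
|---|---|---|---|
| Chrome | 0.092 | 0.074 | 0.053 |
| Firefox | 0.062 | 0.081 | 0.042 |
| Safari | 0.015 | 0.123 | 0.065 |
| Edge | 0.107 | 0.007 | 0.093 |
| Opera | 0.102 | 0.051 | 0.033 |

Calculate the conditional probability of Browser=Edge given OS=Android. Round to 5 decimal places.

0.32517

P(OS=Android) = 0.053 + 0.042 + 0.065 + 0.093 + 0.033 = 0.286.
P(Browser=Edge | OS=Android) = 0.093/0.286 = 0.32517.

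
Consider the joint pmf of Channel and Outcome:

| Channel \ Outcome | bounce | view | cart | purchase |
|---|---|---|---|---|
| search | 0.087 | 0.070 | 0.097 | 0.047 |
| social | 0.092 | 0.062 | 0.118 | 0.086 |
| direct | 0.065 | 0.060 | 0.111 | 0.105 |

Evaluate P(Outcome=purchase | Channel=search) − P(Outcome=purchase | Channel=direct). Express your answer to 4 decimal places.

-0.1518

P(Channel=search) = 0.087 + 0.070 + 0.097 + 0.047 = 0.301; P(Outcome=purchase | Channel=search) = 0.047/0.301 = 0.15615.
P(Channel=direct) = 0.065 + 0.060 + 0.111 + 0.105 = 0.341; P(Outcome=purchase | Channel=direct) = 0.105/0.341 = 0.30792.
Difference = -0.1518.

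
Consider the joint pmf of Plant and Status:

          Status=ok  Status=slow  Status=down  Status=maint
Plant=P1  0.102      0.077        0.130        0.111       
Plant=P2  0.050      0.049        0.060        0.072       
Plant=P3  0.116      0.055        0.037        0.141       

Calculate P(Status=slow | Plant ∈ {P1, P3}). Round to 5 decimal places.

P(Plant=P1) = 0.102 + 0.077 + 0.130 + 0.111 = 0.420.
P(Plant=P3) = 0.116 + 0.055 + 0.037 + 0.141 = 0.349.
P(Plant ∈ {P1, P3}) = 0.420 + 0.349 = 0.769; P(Status=slow, Plant ∈ {P1, P3}) = 0.077 + 0.055 = 0.132.
P(Status=slow | Plant ∈ {P1, P3}) = 0.132/0.769 = 0.17165.

0.17165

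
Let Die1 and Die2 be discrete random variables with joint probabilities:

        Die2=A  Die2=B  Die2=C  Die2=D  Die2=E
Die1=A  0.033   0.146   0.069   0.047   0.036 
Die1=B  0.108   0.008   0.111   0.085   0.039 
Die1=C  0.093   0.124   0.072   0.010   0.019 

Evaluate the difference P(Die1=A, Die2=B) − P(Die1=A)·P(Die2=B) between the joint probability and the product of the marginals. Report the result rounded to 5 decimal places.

0.05398

P(Die1=A) = 0.033 + 0.146 + 0.069 + 0.047 + 0.036 = 0.331.
P(Die2=B) = 0.146 + 0.008 + 0.124 = 0.278.
P(Die1=A, Die2=B) − P(Die1=A)P(Die2=B) = 0.146 − 0.331×0.278 = 0.05398.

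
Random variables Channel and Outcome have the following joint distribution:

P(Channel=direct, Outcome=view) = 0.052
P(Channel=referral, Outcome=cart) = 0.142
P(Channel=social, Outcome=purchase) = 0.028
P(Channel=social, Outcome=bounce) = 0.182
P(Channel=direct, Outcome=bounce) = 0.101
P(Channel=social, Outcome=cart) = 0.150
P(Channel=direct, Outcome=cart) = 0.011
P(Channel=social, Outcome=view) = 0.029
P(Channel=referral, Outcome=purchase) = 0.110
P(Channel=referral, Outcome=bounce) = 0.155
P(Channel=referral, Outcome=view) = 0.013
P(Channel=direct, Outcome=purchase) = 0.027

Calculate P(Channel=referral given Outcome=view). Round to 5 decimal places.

0.13830

P(Outcome=view) = 0.029 + 0.052 + 0.013 = 0.094.
P(Channel=referral | Outcome=view) = 0.013/0.094 = 0.13830.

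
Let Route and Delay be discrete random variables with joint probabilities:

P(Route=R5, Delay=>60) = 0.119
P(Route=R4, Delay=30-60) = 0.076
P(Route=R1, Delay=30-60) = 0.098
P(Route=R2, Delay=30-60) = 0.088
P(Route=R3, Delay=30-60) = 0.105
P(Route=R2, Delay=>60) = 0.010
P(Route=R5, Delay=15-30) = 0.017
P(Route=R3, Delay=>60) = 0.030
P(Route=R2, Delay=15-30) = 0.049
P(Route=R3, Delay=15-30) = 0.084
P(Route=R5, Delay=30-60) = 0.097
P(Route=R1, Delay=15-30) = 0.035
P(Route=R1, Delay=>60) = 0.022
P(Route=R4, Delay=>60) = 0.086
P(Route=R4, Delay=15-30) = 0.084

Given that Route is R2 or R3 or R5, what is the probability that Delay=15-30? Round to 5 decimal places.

0.25042

P(Route=R2) = 0.049 + 0.088 + 0.010 = 0.147.
P(Route=R3) = 0.084 + 0.105 + 0.030 = 0.219.
P(Route=R5) = 0.017 + 0.097 + 0.119 = 0.233.
P(Route ∈ {R2, R3, R5}) = 0.147 + 0.219 + 0.233 = 0.599; P(Delay=15-30, Route ∈ {R2, R3, R5}) = 0.049 + 0.084 + 0.017 = 0.150.
P(Delay=15-30 | Route ∈ {R2, R3, R5}) = 0.150/0.599 = 0.25042.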